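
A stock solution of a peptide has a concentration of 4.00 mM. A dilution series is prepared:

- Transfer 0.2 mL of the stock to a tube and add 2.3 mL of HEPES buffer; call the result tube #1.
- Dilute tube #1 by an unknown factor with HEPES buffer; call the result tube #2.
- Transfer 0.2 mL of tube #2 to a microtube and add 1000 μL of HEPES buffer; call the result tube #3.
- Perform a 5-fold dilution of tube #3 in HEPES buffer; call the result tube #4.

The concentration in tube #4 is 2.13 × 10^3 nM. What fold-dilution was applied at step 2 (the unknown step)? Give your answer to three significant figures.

5.01-fold

Step 1: 0.2 mL + 2.3 mL = 2.5 mL total → factor 2.5/0.2 = 12.5
Step 2: unknown factor x
Step 3: 0.2 mL + 1000 μL = 1.2 mL total → factor 1.2/0.2 = 6
Step 4: 5-fold → factor 5
Product of known-step factors = 375
Overall factor = 4.00 mM / (2.13 × 10^3 nM) = 1877.9
x = 1877.9 / 375 = 5.01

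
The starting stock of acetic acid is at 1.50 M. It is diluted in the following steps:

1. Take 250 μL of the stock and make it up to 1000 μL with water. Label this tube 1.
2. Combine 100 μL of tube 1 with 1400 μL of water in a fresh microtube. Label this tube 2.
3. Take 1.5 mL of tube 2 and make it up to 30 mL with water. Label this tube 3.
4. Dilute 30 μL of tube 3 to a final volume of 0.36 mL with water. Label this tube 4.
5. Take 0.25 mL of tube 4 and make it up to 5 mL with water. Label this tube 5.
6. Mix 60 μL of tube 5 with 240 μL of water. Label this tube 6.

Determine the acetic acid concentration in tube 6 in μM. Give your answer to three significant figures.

1.04 μM

Step 1: 250 μL brought to 1000 μL → factor 1000/250 = 4
Step 2: 100 μL + 1400 μL = 1500 μL total → factor 1500/100 = 15
Step 3: 1.5 mL brought to 30 mL → factor 30/1.5 = 20
Step 4: 30 μL brought to 0.36 mL → factor 360/30 = 12
Step 5: 0.25 mL brought to 5 mL → factor 5/0.25 = 20
Step 6: 60 μL + 240 μL = 300 μL total → factor 300/60 = 5
Overall dilution factor = 4 × 15 × 20 × 12 × 20 × 5 = 1.44 × 10^6
Final = 1.50 M / 1.44 × 10^6 = 1.042 × 10^-6 M = 1.04 μM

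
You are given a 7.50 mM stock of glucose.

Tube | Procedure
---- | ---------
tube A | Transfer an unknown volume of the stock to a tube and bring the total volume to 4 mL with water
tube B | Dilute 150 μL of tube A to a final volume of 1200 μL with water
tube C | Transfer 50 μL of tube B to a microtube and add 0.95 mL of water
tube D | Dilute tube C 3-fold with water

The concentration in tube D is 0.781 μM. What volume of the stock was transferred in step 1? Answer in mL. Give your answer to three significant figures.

Step 1: v brought to 4 mL → factor = 4 mL/v
Step 2: 150 μL brought to 1200 μL → factor 1200/150 = 8
Step 3: 50 μL + 0.95 mL = 1000 μL total → factor 1000/50 = 20
Step 4: 3-fold → factor 3
Product of known-step factors = 480
Overall factor = 7.50 mM / (0.781 μM) = 9603.1
Step-1 factor = 9603.1 / 480 = 20.006
v = 4 mL / 20.006 = 0.200 mL

0.200 mL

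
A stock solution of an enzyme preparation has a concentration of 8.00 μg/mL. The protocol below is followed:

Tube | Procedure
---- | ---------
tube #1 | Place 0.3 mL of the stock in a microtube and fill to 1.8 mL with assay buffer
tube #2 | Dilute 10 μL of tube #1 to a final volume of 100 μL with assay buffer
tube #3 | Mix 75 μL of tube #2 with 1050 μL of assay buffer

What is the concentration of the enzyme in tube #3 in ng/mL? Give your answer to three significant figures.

8.89 ng/mL

Step 1: 0.3 mL brought to 1.8 mL → factor 1.8/0.3 = 6
Step 2: 10 μL brought to 100 μL → factor 100/10 = 10
Step 3: 75 μL + 1050 μL = 1125 μL total → factor 1125/75 = 15
Overall dilution factor = 6 × 10 × 15 = 900
Final = 8.00 μg/mL / 900 = 0.008889 μg/mL = 8.89 ng/mL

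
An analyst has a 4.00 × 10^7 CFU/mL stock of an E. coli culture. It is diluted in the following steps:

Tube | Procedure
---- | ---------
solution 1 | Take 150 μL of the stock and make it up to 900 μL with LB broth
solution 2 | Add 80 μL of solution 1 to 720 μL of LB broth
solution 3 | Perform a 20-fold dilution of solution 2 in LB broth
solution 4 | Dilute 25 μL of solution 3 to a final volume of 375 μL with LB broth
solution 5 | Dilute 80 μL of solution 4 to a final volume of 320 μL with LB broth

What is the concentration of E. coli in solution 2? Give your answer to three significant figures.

6.67 × 10^5 CFU/mL

Step 1: 150 μL brought to 900 μL → factor 900/150 = 6
Step 2: 80 μL + 720 μL = 800 μL total → factor 800/80 = 10
Dilution factor through solution 2 = 6 × 10 = 60
[solution 2] = 4.00 × 10^7 CFU/mL / 60 = 6.67 × 10^5 CFU/mL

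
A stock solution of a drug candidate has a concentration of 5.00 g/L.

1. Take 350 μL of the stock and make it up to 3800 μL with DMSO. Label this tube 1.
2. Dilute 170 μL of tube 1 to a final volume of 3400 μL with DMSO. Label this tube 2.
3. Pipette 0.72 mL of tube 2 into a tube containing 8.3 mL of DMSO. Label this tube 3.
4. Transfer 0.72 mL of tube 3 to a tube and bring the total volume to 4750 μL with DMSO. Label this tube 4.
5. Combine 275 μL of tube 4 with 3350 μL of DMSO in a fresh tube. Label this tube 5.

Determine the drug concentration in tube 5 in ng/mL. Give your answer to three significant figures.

Step 1: 350 μL brought to 3800 μL → factor 3800/350 = 10.857
Step 2: 170 μL brought to 3400 μL → factor 3400/170 = 20
Step 3: 0.72 mL + 8.3 mL = 9.02 mL total → factor 9.02/0.72 = 12.528
Step 4: 0.72 mL brought to 4750 μL → factor 4.75/0.72 = 6.5972
Step 5: 275 μL + 3350 μL = 3625 μL total → factor 3625/275 = 13.182
Overall dilution factor = 10.857 × 20 × 12.528 × 6.5972 × 13.182 = 2.3657 × 10^5
Final = 5.00 g/L / 2.3657 × 10^5 = 2.114 × 10^-5 g/L = 21.1 ng/mL

21.1 ng/mL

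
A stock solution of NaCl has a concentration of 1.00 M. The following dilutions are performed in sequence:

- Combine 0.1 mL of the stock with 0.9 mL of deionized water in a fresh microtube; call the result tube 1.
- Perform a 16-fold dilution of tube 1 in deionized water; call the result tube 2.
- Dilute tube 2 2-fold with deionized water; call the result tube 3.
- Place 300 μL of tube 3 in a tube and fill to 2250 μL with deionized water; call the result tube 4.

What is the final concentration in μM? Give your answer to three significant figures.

417 μM

Step 1: 0.1 mL + 0.9 mL = 1 mL total → factor 1/0.1 = 10
Step 2: 16-fold → factor 16
Step 3: 2-fold → factor 2
Step 4: 300 μL brought to 2250 μL → factor 2250/300 = 7.5
Overall dilution factor = 10 × 16 × 2 × 7.5 = 2400
Final = 1.00 M / 2400 = 0.0004167 M = 417 μM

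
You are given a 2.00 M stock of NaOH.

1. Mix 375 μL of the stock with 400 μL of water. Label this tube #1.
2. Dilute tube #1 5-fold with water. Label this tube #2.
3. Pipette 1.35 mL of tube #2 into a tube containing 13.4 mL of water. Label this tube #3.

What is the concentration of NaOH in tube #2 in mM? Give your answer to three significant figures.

194 mM

Step 1: 375 μL + 400 μL = 775 μL total → factor 775/375 = 2.0667
Step 2: 5-fold → factor 5
Dilution factor through tube #2 = 2.0667 × 5 = 10.333
[tube #2] = 2.00 M / 10.333 = 0.1935 M = 194 mM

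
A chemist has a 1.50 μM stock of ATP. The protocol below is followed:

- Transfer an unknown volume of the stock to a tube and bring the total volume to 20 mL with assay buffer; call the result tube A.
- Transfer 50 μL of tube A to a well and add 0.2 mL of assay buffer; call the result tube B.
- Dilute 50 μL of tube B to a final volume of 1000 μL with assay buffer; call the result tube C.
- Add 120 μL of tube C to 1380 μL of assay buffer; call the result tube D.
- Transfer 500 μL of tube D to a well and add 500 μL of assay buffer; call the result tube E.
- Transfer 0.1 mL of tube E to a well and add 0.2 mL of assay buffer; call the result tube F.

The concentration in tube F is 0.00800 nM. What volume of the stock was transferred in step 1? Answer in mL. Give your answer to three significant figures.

Step 1: v brought to 20 mL → factor = 20 mL/v
Step 2: 50 μL + 0.2 mL = 250 μL total → factor 250/50 = 5
Step 3: 50 μL brought to 1000 μL → factor 1000/50 = 20
Step 4: 120 μL + 1380 μL = 1500 μL total → factor 1500/120 = 12.5
Step 5: 500 μL + 500 μL = 1000 μL total → factor 1000/500 = 2
Step 6: 0.1 mL + 0.2 mL = 0.3 mL total → factor 0.3/0.1 = 3
Product of known-step factors = 7500
Overall factor = 1.50 μM / (0.00800 nM) = 1.875 × 10^5
Step-1 factor = 1.875 × 10^5 / 7500 = 25
v = 20 mL / 25 = 0.800 mL

0.800 mL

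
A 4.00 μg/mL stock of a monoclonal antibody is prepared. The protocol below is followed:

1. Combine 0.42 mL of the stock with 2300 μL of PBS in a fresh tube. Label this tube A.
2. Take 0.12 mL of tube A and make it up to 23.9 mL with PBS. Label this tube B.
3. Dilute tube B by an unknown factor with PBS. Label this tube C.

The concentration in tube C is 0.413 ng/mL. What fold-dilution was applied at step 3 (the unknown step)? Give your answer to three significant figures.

Step 1: 0.42 mL + 2300 μL = 2.72 mL total → factor 2.72/0.42 = 6.4762
Step 2: 0.12 mL brought to 23.9 mL → factor 23.9/0.12 = 199.17
Step 3: unknown factor x
Product of known-step factors = 1289.8
Overall factor = 4.00 μg/mL / (0.413 ng/mL) = 9685.2
x = 9685.2 / 1289.8 = 7.51

7.51-fold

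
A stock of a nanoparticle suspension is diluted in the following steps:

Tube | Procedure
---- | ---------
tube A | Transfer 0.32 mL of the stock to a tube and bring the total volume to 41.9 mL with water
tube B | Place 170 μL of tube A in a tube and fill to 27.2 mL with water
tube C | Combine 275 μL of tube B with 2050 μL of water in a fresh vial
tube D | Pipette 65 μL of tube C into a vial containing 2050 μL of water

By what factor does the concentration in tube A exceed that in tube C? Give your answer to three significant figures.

Step 1: 0.32 mL brought to 41.9 mL → factor 41.9/0.32 = 130.94
Step 2: 170 μL brought to 27.2 mL → factor 27200/170 = 160
Step 3: 275 μL + 2050 μL = 2325 μL total → factor 2325/275 = 8.4545
Dilution factor to tube A = 130.94; to tube C = 1.7712 × 10^5
[tube A]/[tube C] = (factor to tube C)/(factor to tube A) = 1.7712 × 10^5/130.94 = 1.35 × 10^3

1.35 × 10^3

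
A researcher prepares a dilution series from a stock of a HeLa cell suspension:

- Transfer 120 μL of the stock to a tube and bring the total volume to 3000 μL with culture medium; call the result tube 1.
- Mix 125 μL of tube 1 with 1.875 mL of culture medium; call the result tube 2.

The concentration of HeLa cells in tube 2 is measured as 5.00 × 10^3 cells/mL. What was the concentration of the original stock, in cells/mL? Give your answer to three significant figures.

Step 1: 120 μL brought to 3000 μL → factor 3000/120 = 25
Step 2: 125 μL + 1.875 mL = 2000 μL total → factor 2000/125 = 16
Overall dilution factor = 25 × 16 = 400
Stock = 5.00 × 10^3 cells/mL × 400 = 2.00 × 10^6 cells/mL

2.00 × 10^6 cells/mL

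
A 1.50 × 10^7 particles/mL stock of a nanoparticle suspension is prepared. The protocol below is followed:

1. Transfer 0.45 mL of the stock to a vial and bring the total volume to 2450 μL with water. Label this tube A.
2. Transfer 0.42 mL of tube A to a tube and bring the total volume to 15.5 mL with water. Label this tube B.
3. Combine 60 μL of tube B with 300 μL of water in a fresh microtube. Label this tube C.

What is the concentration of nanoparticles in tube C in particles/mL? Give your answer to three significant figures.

Step 1: 0.45 mL brought to 2450 μL → factor 2.45/0.45 = 5.4444
Step 2: 0.42 mL brought to 15.5 mL → factor 15.5/0.42 = 36.905
Step 3: 60 μL + 300 μL = 360 μL total → factor 360/60 = 6
Overall dilution factor = 5.4444 × 36.905 × 6 = 1205.6
Final = 1.50 × 10^7 particles/mL / 1205.6 = 1.24 × 10^4 particles/mL

1.24 × 10^4 particles/mL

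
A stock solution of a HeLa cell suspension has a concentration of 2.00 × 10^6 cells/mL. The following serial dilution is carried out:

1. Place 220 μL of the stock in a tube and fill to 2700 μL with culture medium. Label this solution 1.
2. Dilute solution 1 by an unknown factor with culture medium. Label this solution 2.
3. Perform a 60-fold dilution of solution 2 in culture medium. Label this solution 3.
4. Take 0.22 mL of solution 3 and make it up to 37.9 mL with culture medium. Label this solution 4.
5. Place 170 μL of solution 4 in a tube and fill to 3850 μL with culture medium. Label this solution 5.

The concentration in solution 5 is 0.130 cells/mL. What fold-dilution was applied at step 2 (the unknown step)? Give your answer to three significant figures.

5.36-fold

Step 1: 220 μL brought to 2700 μL → factor 2700/220 = 12.273
Step 2: unknown factor x
Step 3: 60-fold → factor 60
Step 4: 0.22 mL brought to 37.9 mL → factor 37.9/0.22 = 172.27
Step 5: 170 μL brought to 3850 μL → factor 3850/170 = 22.647
Product of known-step factors = 2.8729 × 10^6
Overall factor = 2.00 × 10^6 cells/mL / (0.130 cells/mL) = 1.5385 × 10^7
x = 1.5385 × 10^7 / 2.8729 × 10^6 = 5.36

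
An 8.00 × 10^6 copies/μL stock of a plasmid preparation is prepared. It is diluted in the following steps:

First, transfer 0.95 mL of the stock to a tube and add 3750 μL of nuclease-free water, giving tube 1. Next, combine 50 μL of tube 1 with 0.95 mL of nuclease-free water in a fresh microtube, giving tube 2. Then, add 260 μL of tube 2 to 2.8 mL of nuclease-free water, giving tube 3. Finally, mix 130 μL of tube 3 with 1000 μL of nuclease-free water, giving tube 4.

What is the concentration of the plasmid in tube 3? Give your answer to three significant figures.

Step 1: 0.95 mL + 3750 μL = 4.7 mL total → factor 4.7/0.95 = 4.9474
Step 2: 50 μL + 0.95 mL = 1000 μL total → factor 1000/50 = 20
Step 3: 260 μL + 2.8 mL = 3060 μL total → factor 3060/260 = 11.769
Dilution factor through tube 3 = 4.9474 × 20 × 11.769 = 1164.5
[tube 3] = 8.00 × 10^6 copies/μL / 1164.5 = 6.87 × 10^3 copies/μL

6.87 × 10^3 copies/μL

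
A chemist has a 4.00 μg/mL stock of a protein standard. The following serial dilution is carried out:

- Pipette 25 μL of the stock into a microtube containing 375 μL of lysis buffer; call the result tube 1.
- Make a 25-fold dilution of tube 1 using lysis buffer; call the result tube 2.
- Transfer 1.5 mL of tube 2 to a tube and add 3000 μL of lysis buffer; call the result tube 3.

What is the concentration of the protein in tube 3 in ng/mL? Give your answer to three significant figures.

3.33 ng/mL

Step 1: 25 μL + 375 μL = 400 μL total → factor 400/25 = 16
Step 2: 25-fold → factor 25
Step 3: 1.5 mL + 3000 μL = 4.5 mL total → factor 4.5/1.5 = 3
Overall dilution factor = 16 × 25 × 3 = 1200
Final = 4.00 μg/mL / 1200 = 0.003333 μg/mL = 3.33 ng/mL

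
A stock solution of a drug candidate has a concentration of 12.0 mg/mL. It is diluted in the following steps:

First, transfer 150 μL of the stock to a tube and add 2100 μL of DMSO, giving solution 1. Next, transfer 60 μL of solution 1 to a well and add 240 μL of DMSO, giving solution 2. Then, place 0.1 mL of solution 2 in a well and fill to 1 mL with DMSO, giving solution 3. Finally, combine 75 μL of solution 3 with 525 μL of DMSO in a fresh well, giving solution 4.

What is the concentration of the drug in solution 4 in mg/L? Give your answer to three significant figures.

2.00 mg/L

Step 1: 150 μL + 2100 μL = 2250 μL total → factor 2250/150 = 15
Step 2: 60 μL + 240 μL = 300 μL total → factor 300/60 = 5
Step 3: 0.1 mL brought to 1 mL → factor 1/0.1 = 10
Step 4: 75 μL + 525 μL = 600 μL total → factor 600/75 = 8
Overall dilution factor = 15 × 5 × 10 × 8 = 6000
Final = 12.0 mg/mL / 6000 = 0.002000 mg/mL = 2.00 mg/L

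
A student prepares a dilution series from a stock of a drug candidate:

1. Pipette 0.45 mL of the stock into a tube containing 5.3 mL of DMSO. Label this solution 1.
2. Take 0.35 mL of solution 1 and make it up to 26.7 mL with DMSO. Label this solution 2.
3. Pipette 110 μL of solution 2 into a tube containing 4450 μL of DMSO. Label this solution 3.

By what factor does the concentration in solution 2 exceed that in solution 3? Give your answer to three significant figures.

Step 1: 0.45 mL + 5.3 mL = 5.75 mL total → factor 5.75/0.45 = 12.778
Step 2: 0.35 mL brought to 26.7 mL → factor 26.7/0.35 = 76.286
Step 3: 110 μL + 4450 μL = 4560 μL total → factor 4560/110 = 41.455
Dilution factor to solution 2 = 974.76; to solution 3 = 40408
[solution 2]/[solution 3] = (factor to solution 3)/(factor to solution 2) = 40408/974.76 = 41.5

41.5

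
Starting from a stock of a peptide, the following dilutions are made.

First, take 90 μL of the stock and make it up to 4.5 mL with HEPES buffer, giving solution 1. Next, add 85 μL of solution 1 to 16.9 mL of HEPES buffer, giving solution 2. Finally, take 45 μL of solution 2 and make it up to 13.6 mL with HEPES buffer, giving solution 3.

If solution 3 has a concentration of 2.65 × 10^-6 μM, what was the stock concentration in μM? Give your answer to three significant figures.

Step 1: 90 μL brought to 4.5 mL → factor 4500/90 = 50
Step 2: 85 μL + 16.9 mL = 16985 μL total → factor 16985/85 = 199.82
Step 3: 45 μL brought to 13.6 mL → factor 13600/45 = 302.22
Overall dilution factor = 50 × 199.82 × 302.22 = 3.0196 × 10^6
Stock = 2.65 × 10^-6 μM × 3.0196 × 10^6 = 8.00 μM

8.00 μM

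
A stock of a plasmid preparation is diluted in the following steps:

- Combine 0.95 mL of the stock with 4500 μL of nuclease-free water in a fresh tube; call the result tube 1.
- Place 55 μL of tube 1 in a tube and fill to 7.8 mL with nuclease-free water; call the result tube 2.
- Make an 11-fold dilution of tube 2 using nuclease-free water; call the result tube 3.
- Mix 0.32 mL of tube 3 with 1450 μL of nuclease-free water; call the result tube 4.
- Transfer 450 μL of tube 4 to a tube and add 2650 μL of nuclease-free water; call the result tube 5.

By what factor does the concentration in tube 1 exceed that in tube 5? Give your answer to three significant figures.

5.94 × 10^4

Step 1: 0.95 mL + 4500 μL = 5.45 mL total → factor 5.45/0.95 = 5.7368
Step 2: 55 μL brought to 7.8 mL → factor 7800/55 = 141.82
Step 3: 11-fold → factor 11
Step 4: 0.32 mL + 1450 μL = 1.77 mL total → factor 1.77/0.32 = 5.5312
Step 5: 450 μL + 2650 μL = 3100 μL total → factor 3100/450 = 6.8889
Dilution factor to tube 1 = 5.7368; to tube 5 = 3.4101 × 10^5
[tube 1]/[tube 5] = (factor to tube 5)/(factor to tube 1) = 3.4101 × 10^5/5.7368 = 5.94 × 10^4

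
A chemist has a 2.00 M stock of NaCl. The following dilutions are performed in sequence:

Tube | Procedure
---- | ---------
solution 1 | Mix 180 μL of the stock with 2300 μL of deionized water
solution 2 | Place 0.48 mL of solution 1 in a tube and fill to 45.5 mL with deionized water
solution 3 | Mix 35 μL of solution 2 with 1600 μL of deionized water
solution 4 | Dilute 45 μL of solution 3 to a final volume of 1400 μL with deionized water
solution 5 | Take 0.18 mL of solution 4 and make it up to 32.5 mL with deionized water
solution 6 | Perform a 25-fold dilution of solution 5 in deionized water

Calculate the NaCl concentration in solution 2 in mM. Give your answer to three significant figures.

1.53 mM

Step 1: 180 μL + 2300 μL = 2480 μL total → factor 2480/180 = 13.778
Step 2: 0.48 mL brought to 45.5 mL → factor 45.5/0.48 = 94.792
Dilution factor through solution 2 = 13.778 × 94.792 = 1306
[solution 2] = 2.00 M / 1306 = 0.001531 M = 1.53 mM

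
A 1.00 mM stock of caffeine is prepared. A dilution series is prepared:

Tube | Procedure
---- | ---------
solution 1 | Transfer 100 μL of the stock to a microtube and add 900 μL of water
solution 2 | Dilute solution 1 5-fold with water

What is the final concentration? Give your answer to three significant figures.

0.0200 mM

Step 1: 100 μL + 900 μL = 1000 μL total → factor 1000/100 = 10
Step 2: 5-fold → factor 5
Overall dilution factor = 10 × 5 = 50
Final = 1.00 mM / 50 = 0.0200 mM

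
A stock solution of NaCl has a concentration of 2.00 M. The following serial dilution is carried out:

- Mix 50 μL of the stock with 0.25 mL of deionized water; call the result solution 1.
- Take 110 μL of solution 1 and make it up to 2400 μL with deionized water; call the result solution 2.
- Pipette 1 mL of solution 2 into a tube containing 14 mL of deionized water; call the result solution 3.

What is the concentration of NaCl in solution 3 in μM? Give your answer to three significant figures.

1.02 × 10^3 μM

Step 1: 50 μL + 0.25 mL = 300 μL total → factor 300/50 = 6
Step 2: 110 μL brought to 2400 μL → factor 2400/110 = 21.818
Step 3: 1 mL + 14 mL = 15 mL total → factor 15/1 = 15
Overall dilution factor = 6 × 21.818 × 15 = 1963.6
Final = 2.00 M / 1963.6 = 0.001019 M = 1.02 × 10^3 μM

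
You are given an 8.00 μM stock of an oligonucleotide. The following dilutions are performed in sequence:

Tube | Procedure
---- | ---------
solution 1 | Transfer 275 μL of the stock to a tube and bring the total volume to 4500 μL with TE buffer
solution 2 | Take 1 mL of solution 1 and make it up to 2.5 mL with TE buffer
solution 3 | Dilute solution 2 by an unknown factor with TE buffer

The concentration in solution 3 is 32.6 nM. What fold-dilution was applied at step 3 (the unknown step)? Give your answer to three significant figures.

6.00-fold

Step 1: 275 μL brought to 4500 μL → factor 4500/275 = 16.364
Step 2: 1 mL brought to 2.5 mL → factor 2.5/1 = 2.5
Step 3: unknown factor x
Product of known-step factors = 40.909
Overall factor = 8.00 μM / (32.6 nM) = 245.4
x = 245.4 / 40.909 = 6.00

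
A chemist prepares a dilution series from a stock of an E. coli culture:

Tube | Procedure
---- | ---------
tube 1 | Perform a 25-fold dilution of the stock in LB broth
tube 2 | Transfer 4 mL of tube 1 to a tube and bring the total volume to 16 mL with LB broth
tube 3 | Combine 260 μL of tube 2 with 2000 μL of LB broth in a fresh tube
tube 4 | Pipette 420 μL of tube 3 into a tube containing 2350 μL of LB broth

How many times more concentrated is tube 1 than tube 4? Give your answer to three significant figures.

Step 1: 25-fold → factor 25
Step 2: 4 mL brought to 16 mL → factor 16/4 = 4
Step 3: 260 μL + 2000 μL = 2260 μL total → factor 2260/260 = 8.6923
Step 4: 420 μL + 2350 μL = 2770 μL total → factor 2770/420 = 6.5952
Dilution factor to tube 1 = 25; to tube 4 = 5732.8
[tube 1]/[tube 4] = (factor to tube 4)/(factor to tube 1) = 5732.8/25 = 229

229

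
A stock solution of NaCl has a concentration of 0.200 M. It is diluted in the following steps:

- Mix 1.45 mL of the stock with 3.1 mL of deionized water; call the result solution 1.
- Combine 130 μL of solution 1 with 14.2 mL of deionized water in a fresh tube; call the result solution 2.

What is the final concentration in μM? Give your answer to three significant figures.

578 μM

Step 1: 1.45 mL + 3.1 mL = 4.55 mL total → factor 4.55/1.45 = 3.1379
Step 2: 130 μL + 14.2 mL = 14330 μL total → factor 14330/130 = 110.23
Overall dilution factor = 3.1379 × 110.23 = 345.9
Final = 0.200 M / 345.9 = 0.0005782 M = 578 μM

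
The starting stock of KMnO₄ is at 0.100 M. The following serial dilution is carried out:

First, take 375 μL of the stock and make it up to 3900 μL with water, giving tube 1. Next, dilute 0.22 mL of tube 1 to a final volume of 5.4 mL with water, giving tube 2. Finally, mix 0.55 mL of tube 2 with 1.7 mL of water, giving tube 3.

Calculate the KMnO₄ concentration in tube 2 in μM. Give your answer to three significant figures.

Step 1: 375 μL brought to 3900 μL → factor 3900/375 = 10.4
Step 2: 0.22 mL brought to 5.4 mL → factor 5.4/0.22 = 24.545
Dilution factor through tube 2 = 10.4 × 24.545 = 255.27
[tube 2] = 0.100 M / 255.27 = 0.0003917 M = 392 μM

392 μM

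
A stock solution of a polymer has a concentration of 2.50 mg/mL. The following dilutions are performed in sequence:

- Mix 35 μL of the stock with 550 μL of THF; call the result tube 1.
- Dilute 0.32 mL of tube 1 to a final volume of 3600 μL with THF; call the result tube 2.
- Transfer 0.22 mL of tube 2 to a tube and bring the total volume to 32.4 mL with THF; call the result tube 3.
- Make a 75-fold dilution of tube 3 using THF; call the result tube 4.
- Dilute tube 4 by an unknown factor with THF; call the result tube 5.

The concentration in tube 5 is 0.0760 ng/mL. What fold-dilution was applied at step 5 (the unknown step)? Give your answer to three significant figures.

15.8-fold

Step 1: 35 μL + 550 μL = 585 μL total → factor 585/35 = 16.714
Step 2: 0.32 mL brought to 3600 μL → factor 3.6/0.32 = 11.25
Step 3: 0.22 mL brought to 32.4 mL → factor 32.4/0.22 = 147.27
Step 4: 75-fold → factor 75
Step 5: unknown factor x
Product of known-step factors = 2.0769 × 10^6
Overall factor = 2.50 mg/mL / (0.0760 ng/mL) = 3.2895 × 10^7
x = 3.2895 × 10^7 / 2.0769 × 10^6 = 15.8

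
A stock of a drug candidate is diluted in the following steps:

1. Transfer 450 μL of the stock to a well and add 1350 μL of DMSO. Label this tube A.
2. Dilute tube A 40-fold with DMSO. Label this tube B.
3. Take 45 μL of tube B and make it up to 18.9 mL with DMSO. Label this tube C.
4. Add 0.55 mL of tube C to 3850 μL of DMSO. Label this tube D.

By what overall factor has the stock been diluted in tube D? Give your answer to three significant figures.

5.38 × 10^5

Step 1: 450 μL + 1350 μL = 1800 μL total → factor 1800/450 = 4
Step 2: 40-fold → factor 40
Step 3: 45 μL brought to 18.9 mL → factor 18900/45 = 420
Step 4: 0.55 mL + 3850 μL = 4.4 mL total → factor 4.4/0.55 = 8
Overall dilution factor = 4 × 40 × 420 × 8 = 5.376 × 10^5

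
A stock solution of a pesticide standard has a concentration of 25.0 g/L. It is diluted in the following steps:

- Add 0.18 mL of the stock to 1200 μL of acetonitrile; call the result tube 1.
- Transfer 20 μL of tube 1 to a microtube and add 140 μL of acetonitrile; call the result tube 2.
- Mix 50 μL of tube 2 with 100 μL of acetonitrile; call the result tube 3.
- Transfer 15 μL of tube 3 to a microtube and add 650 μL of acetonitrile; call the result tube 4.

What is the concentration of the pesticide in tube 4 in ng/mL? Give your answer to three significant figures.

Step 1: 0.18 mL + 1200 μL = 1.38 mL total → factor 1.38/0.18 = 7.6667
Step 2: 20 μL + 140 μL = 160 μL total → factor 160/20 = 8
Step 3: 50 μL + 100 μL = 150 μL total → factor 150/50 = 3
Step 4: 15 μL + 650 μL = 665 μL total → factor 665/15 = 44.333
Overall dilution factor = 7.6667 × 8 × 3 × 44.333 = 8157.3
Final = 25.0 g/L / 8157.3 = 0.003065 g/L = 3.06 × 10^3 ng/mL

3.06 × 10^3 ng/mL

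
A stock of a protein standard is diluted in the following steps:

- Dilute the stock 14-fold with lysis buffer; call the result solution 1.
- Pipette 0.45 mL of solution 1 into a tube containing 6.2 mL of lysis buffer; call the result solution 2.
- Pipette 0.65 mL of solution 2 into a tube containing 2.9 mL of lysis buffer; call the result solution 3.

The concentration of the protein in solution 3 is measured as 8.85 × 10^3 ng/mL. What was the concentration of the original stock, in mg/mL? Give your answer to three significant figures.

Step 1: 14-fold → factor 14
Step 2: 0.45 mL + 6.2 mL = 6.65 mL total → factor 6.65/0.45 = 14.778
Step 3: 0.65 mL + 2.9 mL = 3.55 mL total → factor 3.55/0.65 = 5.4615
Overall dilution factor = 14 × 14.778 × 5.4615 = 1129.9
Stock = 8.85 × 10^3 ng/mL × 1129.9 = 1.000 × 10^7 ng/mL = 10.0 mg/mL

10.0 mg/mL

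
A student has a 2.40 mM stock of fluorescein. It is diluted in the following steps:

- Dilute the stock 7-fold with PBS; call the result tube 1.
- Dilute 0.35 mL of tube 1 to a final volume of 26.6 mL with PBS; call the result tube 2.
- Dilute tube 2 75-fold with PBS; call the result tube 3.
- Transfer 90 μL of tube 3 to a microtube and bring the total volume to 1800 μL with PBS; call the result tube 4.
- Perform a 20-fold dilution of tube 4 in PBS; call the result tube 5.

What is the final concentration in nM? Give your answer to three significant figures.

0.150 nM

Step 1: 7-fold → factor 7
Step 2: 0.35 mL brought to 26.6 mL → factor 26.6/0.35 = 76
Step 3: 75-fold → factor 75
Step 4: 90 μL brought to 1800 μL → factor 1800/90 = 20
Step 5: 20-fold → factor 20
Overall dilution factor = 7 × 76 × 75 × 20 × 20 = 1.596 × 10^7
Final = 2.40 mM / 1.596 × 10^7 = 1.504 × 10^-7 mM = 0.150 nM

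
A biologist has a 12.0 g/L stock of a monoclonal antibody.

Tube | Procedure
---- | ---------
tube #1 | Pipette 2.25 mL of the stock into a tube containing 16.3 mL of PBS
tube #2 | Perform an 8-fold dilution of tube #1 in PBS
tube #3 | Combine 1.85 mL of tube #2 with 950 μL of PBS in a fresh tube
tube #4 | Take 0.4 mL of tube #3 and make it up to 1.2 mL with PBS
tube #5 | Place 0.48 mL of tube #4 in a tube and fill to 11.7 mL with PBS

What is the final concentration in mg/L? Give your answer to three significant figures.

1.64 mg/L

Step 1: 2.25 mL + 16.3 mL = 18.55 mL total → factor 18.55/2.25 = 8.2444
Step 2: 8-fold → factor 8
Step 3: 1.85 mL + 950 μL = 2.8 mL total → factor 2.8/1.85 = 1.5135
Step 4: 0.4 mL brought to 1.2 mL → factor 1.2/0.4 = 3
Step 5: 0.48 mL brought to 11.7 mL → factor 11.7/0.48 = 24.375
Overall dilution factor = 8.2444 × 8 × 1.5135 × 3 × 24.375 = 7299.7
Final = 12.0 g/L / 7299.7 = 0.001644 g/L = 1.64 mg/L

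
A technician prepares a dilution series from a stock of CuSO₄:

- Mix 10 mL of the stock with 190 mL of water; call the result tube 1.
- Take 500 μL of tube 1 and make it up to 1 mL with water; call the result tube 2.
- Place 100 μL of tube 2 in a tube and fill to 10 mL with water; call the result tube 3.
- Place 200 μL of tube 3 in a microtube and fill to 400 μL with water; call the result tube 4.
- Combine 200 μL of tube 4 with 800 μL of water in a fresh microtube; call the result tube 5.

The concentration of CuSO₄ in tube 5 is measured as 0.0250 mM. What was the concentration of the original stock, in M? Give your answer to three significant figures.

1.00 M

Step 1: 10 mL + 190 mL = 200 mL total → factor 200/10 = 20
Step 2: 500 μL brought to 1 mL → factor 1000/500 = 2
Step 3: 100 μL brought to 10 mL → factor 10000/100 = 100
Step 4: 200 μL brought to 400 μL → factor 400/200 = 2
Step 5: 200 μL + 800 μL = 1000 μL total → factor 1000/200 = 5
Overall dilution factor = 20 × 2 × 100 × 2 × 5 = 40000
Stock = 0.0250 mM × 40000 = 1000 mM = 1.00 M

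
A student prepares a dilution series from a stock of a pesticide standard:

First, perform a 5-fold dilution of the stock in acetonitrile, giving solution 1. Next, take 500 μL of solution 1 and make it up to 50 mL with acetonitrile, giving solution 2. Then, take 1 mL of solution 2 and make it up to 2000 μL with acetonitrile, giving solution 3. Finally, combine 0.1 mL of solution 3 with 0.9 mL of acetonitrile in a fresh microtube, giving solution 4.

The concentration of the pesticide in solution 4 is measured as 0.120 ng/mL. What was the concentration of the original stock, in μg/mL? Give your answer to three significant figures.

1.20 μg/mL

Step 1: 5-fold → factor 5
Step 2: 500 μL brought to 50 mL → factor 50000/500 = 100
Step 3: 1 mL brought to 2000 μL → factor 2/1 = 2
Step 4: 0.1 mL + 0.9 mL = 1 mL total → factor 1/0.1 = 10
Overall dilution factor = 5 × 100 × 2 × 10 = 10000
Stock = 0.120 ng/mL × 10000 = 1200 ng/mL = 1.20 μg/mL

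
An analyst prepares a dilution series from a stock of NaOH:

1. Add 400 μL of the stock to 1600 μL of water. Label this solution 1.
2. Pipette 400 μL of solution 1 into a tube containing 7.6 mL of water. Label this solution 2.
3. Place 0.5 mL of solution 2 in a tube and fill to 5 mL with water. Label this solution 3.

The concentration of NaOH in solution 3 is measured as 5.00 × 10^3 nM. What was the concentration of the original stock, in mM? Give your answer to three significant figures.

5.00 mM

Step 1: 400 μL + 1600 μL = 2000 μL total → factor 2000/400 = 5
Step 2: 400 μL + 7.6 mL = 8000 μL total → factor 8000/400 = 20
Step 3: 0.5 mL brought to 5 mL → factor 5/0.5 = 10
Overall dilution factor = 5 × 20 × 10 = 1000
Stock = 5.00 × 10^3 nM × 1000 = 5.000 × 10^6 nM = 5.00 mM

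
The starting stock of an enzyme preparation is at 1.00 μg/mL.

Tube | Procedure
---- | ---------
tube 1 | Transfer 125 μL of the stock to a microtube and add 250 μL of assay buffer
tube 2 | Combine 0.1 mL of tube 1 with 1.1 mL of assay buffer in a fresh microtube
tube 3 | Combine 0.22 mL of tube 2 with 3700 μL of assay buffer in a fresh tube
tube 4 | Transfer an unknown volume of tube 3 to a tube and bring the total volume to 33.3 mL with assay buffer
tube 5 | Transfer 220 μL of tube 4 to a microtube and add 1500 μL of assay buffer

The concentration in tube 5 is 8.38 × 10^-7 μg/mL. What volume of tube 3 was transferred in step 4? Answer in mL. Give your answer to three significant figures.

Step 1: 125 μL + 250 μL = 375 μL total → factor 375/125 = 3
Step 2: 0.1 mL + 1.1 mL = 1.2 mL total → factor 1.2/0.1 = 12
Step 3: 0.22 mL + 3700 μL = 3.92 mL total → factor 3.92/0.22 = 17.818
Step 4: v brought to 33.3 mL → factor = 33.3 mL/v
Step 5: 220 μL + 1500 μL = 1720 μL total → factor 1720/220 = 7.8182
Product of known-step factors = 5015
Overall factor = 1.00 μg/mL / (8.38 × 10^-7 μg/mL) = 1.1933 × 10^6
Step-4 factor = 1.1933 × 10^6 / 5015 = 237.95
v = 33.3 mL / 237.95 = 0.140 mL

0.140 mL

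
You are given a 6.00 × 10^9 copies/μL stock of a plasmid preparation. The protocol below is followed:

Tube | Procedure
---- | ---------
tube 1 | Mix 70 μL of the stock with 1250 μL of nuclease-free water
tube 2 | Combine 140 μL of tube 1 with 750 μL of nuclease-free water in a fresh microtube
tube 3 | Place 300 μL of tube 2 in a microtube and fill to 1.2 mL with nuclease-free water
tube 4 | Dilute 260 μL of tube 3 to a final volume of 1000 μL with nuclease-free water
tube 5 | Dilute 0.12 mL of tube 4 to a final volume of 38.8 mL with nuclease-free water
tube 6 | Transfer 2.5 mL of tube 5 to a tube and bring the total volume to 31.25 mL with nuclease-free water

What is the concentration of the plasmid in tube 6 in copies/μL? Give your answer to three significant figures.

805 copies/μL

Step 1: 70 μL + 1250 μL = 1320 μL total → factor 1320/70 = 18.857
Step 2: 140 μL + 750 μL = 890 μL total → factor 890/140 = 6.3571
Step 3: 300 μL brought to 1.2 mL → factor 1200/300 = 4
Step 4: 260 μL brought to 1000 μL → factor 1000/260 = 3.8462
Step 5: 0.12 mL brought to 38.8 mL → factor 38.8/0.12 = 323.33
Step 6: 2.5 mL brought to 31.25 mL → factor 31.25/2.5 = 12.5
Overall dilution factor = 18.857 × 6.3571 × 4 × 3.8462 × 323.33 × 12.5 = 7.4539 × 10^6
Final = 6.00 × 10^9 copies/μL / 7.4539 × 10^6 = 805 copies/μL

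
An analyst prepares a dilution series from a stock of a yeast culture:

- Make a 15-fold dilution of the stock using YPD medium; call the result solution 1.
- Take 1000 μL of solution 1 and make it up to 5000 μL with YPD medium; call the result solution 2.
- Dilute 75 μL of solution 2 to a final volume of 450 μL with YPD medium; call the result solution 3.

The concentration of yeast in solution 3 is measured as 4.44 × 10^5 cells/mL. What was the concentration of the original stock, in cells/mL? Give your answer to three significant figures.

2.00 × 10^8 cells/mL

Step 1: 15-fold → factor 15
Step 2: 1000 μL brought to 5000 μL → factor 5000/1000 = 5
Step 3: 75 μL brought to 450 μL → factor 450/75 = 6
Overall dilution factor = 15 × 5 × 6 = 450
Stock = 4.44 × 10^5 cells/mL × 450 = 2.00 × 10^8 cells/mL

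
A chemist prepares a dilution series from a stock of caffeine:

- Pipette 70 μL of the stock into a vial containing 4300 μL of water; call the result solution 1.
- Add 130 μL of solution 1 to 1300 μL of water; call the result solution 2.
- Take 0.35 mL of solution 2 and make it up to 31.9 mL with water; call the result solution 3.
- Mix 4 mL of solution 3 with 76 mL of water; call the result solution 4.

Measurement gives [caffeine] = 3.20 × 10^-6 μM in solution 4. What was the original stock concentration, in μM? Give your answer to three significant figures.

4.01 μM

Step 1: 70 μL + 4300 μL = 4370 μL total → factor 4370/70 = 62.429
Step 2: 130 μL + 1300 μL = 1430 μL total → factor 1430/130 = 11
Step 3: 0.35 mL brought to 31.9 mL → factor 31.9/0.35 = 91.143
Step 4: 4 mL + 76 mL = 80 mL total → factor 80/4 = 20
Overall dilution factor = 62.429 × 11 × 91.143 × 20 = 1.2518 × 10^6
Stock = 3.20 × 10^-6 μM × 1.2518 × 10^6 = 4.01 μM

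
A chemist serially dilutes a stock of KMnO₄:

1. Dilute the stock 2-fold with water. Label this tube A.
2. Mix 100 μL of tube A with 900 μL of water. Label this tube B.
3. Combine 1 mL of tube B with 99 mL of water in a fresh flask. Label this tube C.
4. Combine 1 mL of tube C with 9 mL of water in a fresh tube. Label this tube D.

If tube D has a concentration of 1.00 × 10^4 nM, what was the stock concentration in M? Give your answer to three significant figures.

Step 1: 2-fold → factor 2
Step 2: 100 μL + 900 μL = 1000 μL total → factor 1000/100 = 10
Step 3: 1 mL + 99 mL = 100 mL total → factor 100/1 = 100
Step 4: 1 mL + 9 mL = 10 mL total → factor 10/1 = 10
Overall dilution factor = 2 × 10 × 100 × 10 = 20000
Stock = 1.00 × 10^4 nM × 20000 = 2.000 × 10^8 nM = 0.200 M

0.200 M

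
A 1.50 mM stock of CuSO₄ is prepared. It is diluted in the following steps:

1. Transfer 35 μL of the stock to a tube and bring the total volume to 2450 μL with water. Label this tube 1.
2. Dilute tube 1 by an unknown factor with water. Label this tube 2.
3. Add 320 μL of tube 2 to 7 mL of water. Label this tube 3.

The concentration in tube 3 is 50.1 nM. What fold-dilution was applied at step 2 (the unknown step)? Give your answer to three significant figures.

18.7-fold

Step 1: 35 μL brought to 2450 μL → factor 2450/35 = 70
Step 2: unknown factor x
Step 3: 320 μL + 7 mL = 7320 μL total → factor 7320/320 = 22.875
Product of known-step factors = 1601.2
Overall factor = 1.50 mM / (50.1 nM) = 29940
x = 29940 / 1601.2 = 18.7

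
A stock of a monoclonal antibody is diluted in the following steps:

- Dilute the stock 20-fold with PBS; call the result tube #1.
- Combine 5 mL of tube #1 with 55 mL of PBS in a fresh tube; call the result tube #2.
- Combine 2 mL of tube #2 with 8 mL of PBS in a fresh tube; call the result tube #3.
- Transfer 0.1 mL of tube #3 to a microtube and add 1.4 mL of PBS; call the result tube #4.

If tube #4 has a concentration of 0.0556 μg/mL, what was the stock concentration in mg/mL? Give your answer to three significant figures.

Step 1: 20-fold → factor 20
Step 2: 5 mL + 55 mL = 60 mL total → factor 60/5 = 12
Step 3: 2 mL + 8 mL = 10 mL total → factor 10/2 = 5
Step 4: 0.1 mL + 1.4 mL = 1.5 mL total → factor 1.5/0.1 = 15
Overall dilution factor = 20 × 12 × 5 × 15 = 18000
Stock = 0.0556 μg/mL × 18000 = 1001 μg/mL = 1.00 mg/mL

1.00 mg/mL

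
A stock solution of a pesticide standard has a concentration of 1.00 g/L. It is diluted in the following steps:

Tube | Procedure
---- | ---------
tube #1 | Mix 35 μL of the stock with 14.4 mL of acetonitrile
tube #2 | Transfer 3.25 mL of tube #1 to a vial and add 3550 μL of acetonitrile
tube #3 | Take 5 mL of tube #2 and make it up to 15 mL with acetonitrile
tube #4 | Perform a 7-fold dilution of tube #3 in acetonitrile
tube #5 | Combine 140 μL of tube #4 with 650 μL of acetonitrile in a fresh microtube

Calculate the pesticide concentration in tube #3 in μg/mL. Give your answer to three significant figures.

Step 1: 35 μL + 14.4 mL = 14435 μL total → factor 14435/35 = 412.43
Step 2: 3.25 mL + 3550 μL = 6.8 mL total → factor 6.8/3.25 = 2.0923
Step 3: 5 mL brought to 15 mL → factor 15/5 = 3
Dilution factor through tube #3 = 412.43 × 2.0923 × 3 = 2588.8
[tube #3] = 1.00 g/L / 2588.8 = 0.0003863 g/L = 0.386 μg/mL

0.386 μg/mL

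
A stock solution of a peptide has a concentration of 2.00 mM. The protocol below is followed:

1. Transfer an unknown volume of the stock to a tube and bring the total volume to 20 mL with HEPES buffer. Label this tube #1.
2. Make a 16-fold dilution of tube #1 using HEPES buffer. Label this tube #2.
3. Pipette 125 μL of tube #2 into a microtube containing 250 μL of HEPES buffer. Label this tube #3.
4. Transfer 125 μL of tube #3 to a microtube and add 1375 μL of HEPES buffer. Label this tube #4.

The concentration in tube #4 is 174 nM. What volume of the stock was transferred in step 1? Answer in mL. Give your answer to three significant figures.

Step 1: v brought to 20 mL → factor = 20 mL/v
Step 2: 16-fold → factor 16
Step 3: 125 μL + 250 μL = 375 μL total → factor 375/125 = 3
Step 4: 125 μL + 1375 μL = 1500 μL total → factor 1500/125 = 12
Product of known-step factors = 576
Overall factor = 2.00 mM / (174 nM) = 11494
Step-1 factor = 11494 / 576 = 19.955
v = 20 mL / 19.955 = 1.00 mL

1.00 mL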